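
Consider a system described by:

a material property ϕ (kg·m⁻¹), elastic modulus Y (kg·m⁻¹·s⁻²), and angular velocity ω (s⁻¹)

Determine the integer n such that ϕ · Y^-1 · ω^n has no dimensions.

Balance the T exponent: (-1)·n from ω, plus (0) − (-2) = 2 from the rest, must sum to zero.
−n + 2 = 0, so n = 2.

2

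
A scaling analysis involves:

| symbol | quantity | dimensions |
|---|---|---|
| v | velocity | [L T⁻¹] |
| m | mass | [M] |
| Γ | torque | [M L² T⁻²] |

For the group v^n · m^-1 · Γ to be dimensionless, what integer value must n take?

-2

Balance the L exponent: (1)·n from v, plus −(0) + (2) = 2 from the rest, must sum to zero.
n + 2 = 0, so n = -2.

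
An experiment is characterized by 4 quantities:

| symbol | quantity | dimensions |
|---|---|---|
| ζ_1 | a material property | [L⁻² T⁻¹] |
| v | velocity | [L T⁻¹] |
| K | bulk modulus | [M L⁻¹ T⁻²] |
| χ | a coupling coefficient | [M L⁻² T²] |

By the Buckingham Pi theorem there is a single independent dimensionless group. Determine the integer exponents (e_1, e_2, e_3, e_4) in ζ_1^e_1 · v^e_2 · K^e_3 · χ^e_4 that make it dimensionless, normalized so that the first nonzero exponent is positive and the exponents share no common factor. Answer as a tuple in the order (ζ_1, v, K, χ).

(1, 3, -1, 1)

M: e_1·(0) + e_2·(0) + e_3·(1) + e_4·(1) = 0
L: e_1·(-2) + e_2·(1) + e_3·(-1) + e_4·(-2) = 0
T: e_1·(-1) + e_2·(-1) + e_3·(-2) + e_4·(2) = 0
Solving this homogeneous linear system for the smallest-integer solution (first nonzero entry positive) gives (1, 3, -1, 1).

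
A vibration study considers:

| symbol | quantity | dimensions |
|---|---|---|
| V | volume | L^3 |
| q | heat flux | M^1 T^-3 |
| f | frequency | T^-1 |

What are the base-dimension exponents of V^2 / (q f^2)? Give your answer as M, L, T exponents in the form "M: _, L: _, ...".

M: -1, L: 6, T: 5

Collect each base-dimension exponent across the product:
  M: 2·(0) − (1) − 2·(0) = -1
  L: 2·(3) − (0) − 2·(0) = 6
  T: 2·(0) − (-3) − 2·(-1) = 5
So the dimensions are [M⁻¹ L⁶ T⁵].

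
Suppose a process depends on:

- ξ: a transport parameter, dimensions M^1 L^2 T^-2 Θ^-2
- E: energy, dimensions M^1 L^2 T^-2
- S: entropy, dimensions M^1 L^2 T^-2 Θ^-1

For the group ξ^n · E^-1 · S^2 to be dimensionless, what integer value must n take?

-1

Balance the M exponent: (1)·n from ξ, plus −(1) + 2·(1) = 1 from the rest, must sum to zero.
n + 1 = 0, so n = -1.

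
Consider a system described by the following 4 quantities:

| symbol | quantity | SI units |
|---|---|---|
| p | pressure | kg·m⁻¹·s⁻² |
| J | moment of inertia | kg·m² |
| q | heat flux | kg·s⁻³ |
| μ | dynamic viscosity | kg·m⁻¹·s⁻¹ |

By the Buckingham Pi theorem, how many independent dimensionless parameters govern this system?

1

There are 4 variables and 3 base dimensions (M, L, T).
The dimension matrix has rank 3.
Independent dimensionless groups: 4 − 3 = 1.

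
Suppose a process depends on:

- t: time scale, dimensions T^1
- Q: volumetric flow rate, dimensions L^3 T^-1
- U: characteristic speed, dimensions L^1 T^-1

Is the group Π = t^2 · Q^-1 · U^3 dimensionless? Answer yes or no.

yes

Sum the exponent of each base dimension across the product:
  L: 2·[t]_L − [Q]_L + 3·[U]_L = 2·(0) − (3) + 3·(1) = 0
  T: 2·[t]_T − [Q]_T + 3·[U]_T = 2·(1) − (-1) + 3·(-1) = 0
All base exponents vanish — dimensionless.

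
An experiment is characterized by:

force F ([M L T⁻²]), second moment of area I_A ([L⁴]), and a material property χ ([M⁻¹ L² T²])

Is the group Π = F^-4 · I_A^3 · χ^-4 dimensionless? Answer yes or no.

yes

Sum the exponent of each base dimension across the product:
  M: −4·[F]_M + 3·[I_A]_M − 4·[χ]_M = −4·(1) + 3·(0) − 4·(-1) = 0
  L: −4·[F]_L + 3·[I_A]_L − 4·[χ]_L = −4·(1) + 3·(4) − 4·(2) = 0
  T: −4·[F]_T + 3·[I_A]_T − 4·[χ]_T = −4·(-2) + 3·(0) − 4·(2) = 0
All base exponents vanish — dimensionless.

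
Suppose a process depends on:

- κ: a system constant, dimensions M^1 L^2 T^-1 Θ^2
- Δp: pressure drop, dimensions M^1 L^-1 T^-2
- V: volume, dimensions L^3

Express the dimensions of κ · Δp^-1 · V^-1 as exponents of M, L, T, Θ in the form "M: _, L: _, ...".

Collect each base-dimension exponent across the product:
  M: (1) − (1) − (0) = 0
  L: (2) − (-1) − (3) = 0
  T: (-1) − (-2) − (0) = 1
  Θ: (2) − (0) − (0) = 2
So the dimensions are [T Θ²].

M: 0, L: 0, T: 1, Θ: 2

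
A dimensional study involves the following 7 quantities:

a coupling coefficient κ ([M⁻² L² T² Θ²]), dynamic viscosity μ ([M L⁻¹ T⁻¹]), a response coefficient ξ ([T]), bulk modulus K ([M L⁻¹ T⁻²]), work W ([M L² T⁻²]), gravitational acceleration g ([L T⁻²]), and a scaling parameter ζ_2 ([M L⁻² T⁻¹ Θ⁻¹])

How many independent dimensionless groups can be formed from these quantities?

There are 7 variables and 4 base dimensions (M, L, T, Θ).
The dimension matrix has rank 4.
Independent dimensionless groups: 7 − 4 = 3.

3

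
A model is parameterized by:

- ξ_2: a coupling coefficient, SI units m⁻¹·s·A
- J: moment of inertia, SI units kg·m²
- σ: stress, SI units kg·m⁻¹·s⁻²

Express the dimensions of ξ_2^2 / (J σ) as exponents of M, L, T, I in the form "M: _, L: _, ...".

Collect each base-dimension exponent across the product:
  M: 2·(0) − (1) − (1) = -2
  L: 2·(-1) − (2) − (-1) = -3
  T: 2·(1) − (0) − (-2) = 4
  I: 2·(1) − (0) − (0) = 2
So the dimensions are [M⁻² L⁻³ T⁴ I²].

M: -2, L: -3, T: 4, I: 2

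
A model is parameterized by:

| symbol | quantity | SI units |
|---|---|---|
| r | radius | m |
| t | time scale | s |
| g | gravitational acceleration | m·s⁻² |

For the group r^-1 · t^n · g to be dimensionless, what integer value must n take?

2

Balance the T exponent: (1)·n from t, plus −(0) + (-2) = -2 from the rest, must sum to zero.
n − 2 = 0, so n = 2.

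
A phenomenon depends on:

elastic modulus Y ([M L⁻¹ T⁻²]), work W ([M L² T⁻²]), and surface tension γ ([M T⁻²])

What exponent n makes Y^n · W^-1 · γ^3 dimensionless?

-2

Balance the M exponent: (1)·n from Y, plus −(1) + 3·(1) = 2 from the rest, must sum to zero.
n + 2 = 0, so n = -2.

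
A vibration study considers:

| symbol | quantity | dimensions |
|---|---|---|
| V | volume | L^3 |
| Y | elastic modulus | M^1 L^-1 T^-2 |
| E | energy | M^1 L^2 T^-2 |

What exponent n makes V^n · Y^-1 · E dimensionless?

Balance the L exponent: (3)·n from V, plus −(-1) + (2) = 3 from the rest, must sum to zero.
3n + 3 = 0, so n = -1.

-1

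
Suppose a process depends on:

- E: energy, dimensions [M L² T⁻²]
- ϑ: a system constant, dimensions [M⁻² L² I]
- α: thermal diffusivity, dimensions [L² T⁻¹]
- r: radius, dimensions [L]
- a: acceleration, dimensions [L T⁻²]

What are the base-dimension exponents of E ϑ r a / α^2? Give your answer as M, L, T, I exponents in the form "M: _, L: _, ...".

M: -1, L: 2, T: -2, I: 1

Collect each base-dimension exponent across the product:
  M: (1) + (-2) − 2·(0) + (0) + (0) = -1
  L: (2) + (2) − 2·(2) + (1) + (1) = 2
  T: (-2) + (0) − 2·(-1) + (0) + (-2) = -2
  I: (0) + (1) − 2·(0) + (0) + (0) = 1
So the dimensions are [M⁻¹ L² T⁻² I].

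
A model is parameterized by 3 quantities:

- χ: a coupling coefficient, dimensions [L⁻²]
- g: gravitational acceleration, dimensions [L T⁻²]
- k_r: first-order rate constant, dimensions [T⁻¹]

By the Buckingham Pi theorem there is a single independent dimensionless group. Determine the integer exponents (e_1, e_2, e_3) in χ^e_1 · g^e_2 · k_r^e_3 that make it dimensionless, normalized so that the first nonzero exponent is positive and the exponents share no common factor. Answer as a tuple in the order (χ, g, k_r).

(1, 2, -4)

L: e_1·(-2) + e_2·(1) + e_3·(0) = 0
T: e_1·(0) + e_2·(-2) + e_3·(-1) = 0
Solving this homogeneous linear system for the smallest-integer solution (first nonzero entry positive) gives (1, 2, -4).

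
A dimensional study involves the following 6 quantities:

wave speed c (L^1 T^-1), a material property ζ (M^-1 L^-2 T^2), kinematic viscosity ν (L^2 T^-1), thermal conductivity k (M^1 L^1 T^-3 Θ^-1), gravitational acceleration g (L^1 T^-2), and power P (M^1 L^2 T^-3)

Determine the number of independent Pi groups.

There are 6 variables and 4 base dimensions (M, L, T, Θ).
The dimension matrix has rank 4.
Independent dimensionless groups: 6 − 4 = 2.

2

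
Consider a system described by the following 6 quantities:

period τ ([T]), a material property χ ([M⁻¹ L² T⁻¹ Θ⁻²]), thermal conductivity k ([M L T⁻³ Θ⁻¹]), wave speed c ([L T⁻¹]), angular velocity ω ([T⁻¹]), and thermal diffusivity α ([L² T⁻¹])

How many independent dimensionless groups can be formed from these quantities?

2

There are 6 variables and 4 base dimensions (M, L, T, Θ).
The dimension matrix has rank 4.
Independent dimensionless groups: 6 − 4 = 2.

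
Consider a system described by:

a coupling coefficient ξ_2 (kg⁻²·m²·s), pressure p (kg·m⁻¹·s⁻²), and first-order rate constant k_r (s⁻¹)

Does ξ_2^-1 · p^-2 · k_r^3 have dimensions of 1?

Sum the exponent of each base dimension across the product:
  M: −[ξ_2]_M − 2·[p]_M + 3·[k_r]_M = −(-2) − 2·(1) + 3·(0) = 0
  L: −[ξ_2]_L − 2·[p]_L + 3·[k_r]_L = −(2) − 2·(-1) + 3·(0) = 0
  T: −[ξ_2]_T − 2·[p]_T + 3·[k_r]_T = −(1) − 2·(-2) + 3·(-1) = 0
All base exponents vanish — dimensionless.

yes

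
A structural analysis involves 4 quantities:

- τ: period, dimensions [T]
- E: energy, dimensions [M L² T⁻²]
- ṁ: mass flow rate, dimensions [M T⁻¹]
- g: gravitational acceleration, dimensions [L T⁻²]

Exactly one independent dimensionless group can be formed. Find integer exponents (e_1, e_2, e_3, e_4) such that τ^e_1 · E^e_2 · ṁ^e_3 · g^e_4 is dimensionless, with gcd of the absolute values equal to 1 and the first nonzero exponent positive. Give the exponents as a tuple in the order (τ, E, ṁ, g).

M: e_1·(0) + e_2·(1) + e_3·(1) + e_4·(0) = 0
L: e_1·(0) + e_2·(2) + e_3·(0) + e_4·(1) = 0
T: e_1·(1) + e_2·(-2) + e_3·(-1) + e_4·(-2) = 0
Solving this homogeneous linear system for the smallest-integer solution (first nonzero entry positive) gives (3, -1, 1, 2).

(3, -1, 1, 2)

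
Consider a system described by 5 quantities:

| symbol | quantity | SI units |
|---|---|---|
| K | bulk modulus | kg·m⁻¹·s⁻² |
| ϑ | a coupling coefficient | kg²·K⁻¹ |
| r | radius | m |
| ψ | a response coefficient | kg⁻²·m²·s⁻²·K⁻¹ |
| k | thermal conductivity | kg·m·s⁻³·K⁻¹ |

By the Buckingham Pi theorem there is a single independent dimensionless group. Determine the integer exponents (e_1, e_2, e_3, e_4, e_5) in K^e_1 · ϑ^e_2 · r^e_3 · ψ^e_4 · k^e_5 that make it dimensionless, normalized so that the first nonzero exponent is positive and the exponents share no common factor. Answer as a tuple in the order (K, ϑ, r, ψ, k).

M: e_1·(1) + e_2·(2) + e_3·(0) + e_4·(-2) + e_5·(1) = 0
L: e_1·(-1) + e_2·(0) + e_3·(1) + e_4·(2) + e_5·(1) = 0
T: e_1·(-2) + e_2·(0) + e_3·(0) + e_4·(-2) + e_5·(-3) = 0
Θ: e_1·(0) + e_2·(-1) + e_3·(0) + e_4·(-1) + e_5·(-1) = 0
Solving this homogeneous linear system for the smallest-integer solution (first nonzero entry positive) gives (2, 1, 2, 1, -2).

(2, 1, 2, 1, -2)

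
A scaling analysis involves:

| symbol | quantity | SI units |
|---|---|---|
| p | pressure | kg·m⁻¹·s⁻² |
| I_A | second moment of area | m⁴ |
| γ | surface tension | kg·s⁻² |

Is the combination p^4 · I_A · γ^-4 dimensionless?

yes

Sum the exponent of each base dimension across the product:
  M: 4·[p]_M + [I_A]_M − 4·[γ]_M = 4·(1) + (0) − 4·(1) = 0
  L: 4·[p]_L + [I_A]_L − 4·[γ]_L = 4·(-1) + (4) − 4·(0) = 0
  T: 4·[p]_T + [I_A]_T − 4·[γ]_T = 4·(-2) + (0) − 4·(-2) = 0
All base exponents vanish — dimensionless.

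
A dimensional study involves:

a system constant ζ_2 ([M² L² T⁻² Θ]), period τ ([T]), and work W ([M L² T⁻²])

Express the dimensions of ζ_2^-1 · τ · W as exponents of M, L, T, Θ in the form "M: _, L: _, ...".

M: -1, L: 0, T: 1, Θ: -1

Collect each base-dimension exponent across the product:
  M: −(2) + (0) + (1) = -1
  L: −(2) + (0) + (2) = 0
  T: −(-2) + (1) + (-2) = 1
  Θ: −(1) + (0) + (0) = -1
So the dimensions are [M⁻¹ T Θ⁻¹].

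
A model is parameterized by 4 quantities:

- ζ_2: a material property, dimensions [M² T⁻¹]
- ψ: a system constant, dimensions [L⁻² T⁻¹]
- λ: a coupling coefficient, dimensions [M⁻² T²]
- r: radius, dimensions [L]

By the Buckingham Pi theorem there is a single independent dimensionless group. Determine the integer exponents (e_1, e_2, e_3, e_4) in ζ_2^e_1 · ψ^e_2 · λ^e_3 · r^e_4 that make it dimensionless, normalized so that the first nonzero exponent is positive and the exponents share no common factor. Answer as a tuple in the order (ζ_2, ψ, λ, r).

(1, 1, 1, 2)

M: e_1·(2) + e_2·(0) + e_3·(-2) + e_4·(0) = 0
L: e_1·(0) + e_2·(-2) + e_3·(0) + e_4·(1) = 0
T: e_1·(-1) + e_2·(-1) + e_3·(2) + e_4·(0) = 0
Solving this homogeneous linear system for the smallest-integer solution (first nonzero entry positive) gives (1, 1, 1, 2).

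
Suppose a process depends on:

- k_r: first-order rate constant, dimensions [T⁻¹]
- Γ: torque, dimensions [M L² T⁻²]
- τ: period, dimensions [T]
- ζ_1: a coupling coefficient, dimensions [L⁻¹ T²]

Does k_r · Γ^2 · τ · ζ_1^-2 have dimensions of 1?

Sum the exponent of each base dimension across the product:
  M: [k_r]_M + 2·[Γ]_M + [τ]_M − 2·[ζ_1]_M = (0) + 2·(1) + (0) − 2·(0) = 2
  L: [k_r]_L + 2·[Γ]_L + [τ]_L − 2·[ζ_1]_L = (0) + 2·(2) + (0) − 2·(-1) = 6
  T: [k_r]_T + 2·[Γ]_T + [τ]_T − 2·[ζ_1]_T = (-1) + 2·(-2) + (1) − 2·(2) = -8
Net dimensions [M² L⁶ T⁻⁸] ≠ [1] — not dimensionless.

no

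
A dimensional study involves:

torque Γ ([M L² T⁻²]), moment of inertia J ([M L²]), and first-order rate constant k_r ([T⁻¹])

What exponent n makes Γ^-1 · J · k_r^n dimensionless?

Balance the T exponent: (-1)·n from k_r, plus −(-2) + (0) = 2 from the rest, must sum to zero.
−n + 2 = 0, so n = 2.

2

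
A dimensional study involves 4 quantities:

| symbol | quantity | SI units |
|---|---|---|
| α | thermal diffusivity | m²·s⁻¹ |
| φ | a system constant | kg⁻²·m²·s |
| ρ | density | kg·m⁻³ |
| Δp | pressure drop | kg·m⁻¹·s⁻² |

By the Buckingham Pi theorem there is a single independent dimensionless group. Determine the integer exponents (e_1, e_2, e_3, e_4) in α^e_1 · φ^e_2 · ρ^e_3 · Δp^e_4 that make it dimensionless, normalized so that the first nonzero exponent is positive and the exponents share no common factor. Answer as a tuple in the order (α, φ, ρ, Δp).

(3, 1, 3, -1)

M: e_1·(0) + e_2·(-2) + e_3·(1) + e_4·(1) = 0
L: e_1·(2) + e_2·(2) + e_3·(-3) + e_4·(-1) = 0
T: e_1·(-1) + e_2·(1) + e_3·(0) + e_4·(-2) = 0
Solving this homogeneous linear system for the smallest-integer solution (first nonzero entry positive) gives (3, 1, 3, -1).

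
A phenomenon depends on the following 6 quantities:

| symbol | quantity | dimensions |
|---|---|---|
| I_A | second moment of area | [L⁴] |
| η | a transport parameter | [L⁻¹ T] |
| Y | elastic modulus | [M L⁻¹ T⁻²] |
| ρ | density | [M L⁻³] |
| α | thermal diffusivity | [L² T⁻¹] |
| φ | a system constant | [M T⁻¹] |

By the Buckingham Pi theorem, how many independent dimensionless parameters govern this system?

3

There are 6 variables and 3 base dimensions (M, L, T).
The dimension matrix has rank 3.
Independent dimensionless groups: 6 − 3 = 3.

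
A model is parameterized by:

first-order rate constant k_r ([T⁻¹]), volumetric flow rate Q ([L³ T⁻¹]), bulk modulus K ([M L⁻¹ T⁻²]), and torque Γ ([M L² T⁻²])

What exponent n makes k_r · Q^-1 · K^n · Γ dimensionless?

Balance the M exponent: (1)·n from K, plus (0) − (0) + (1) = 1 from the rest, must sum to zero.
n + 1 = 0, so n = -1.

-1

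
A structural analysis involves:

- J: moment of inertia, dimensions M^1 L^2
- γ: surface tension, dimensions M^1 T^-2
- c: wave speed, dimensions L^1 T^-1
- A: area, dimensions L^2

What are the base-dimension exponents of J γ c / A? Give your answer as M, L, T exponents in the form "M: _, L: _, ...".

M: 2, L: 1, T: -3

Collect each base-dimension exponent across the product:
  M: (1) + (1) + (0) − (0) = 2
  L: (2) + (0) + (1) − (2) = 1
  T: (0) + (-2) + (-1) − (0) = -3
So the dimensions are [M² L T⁻³].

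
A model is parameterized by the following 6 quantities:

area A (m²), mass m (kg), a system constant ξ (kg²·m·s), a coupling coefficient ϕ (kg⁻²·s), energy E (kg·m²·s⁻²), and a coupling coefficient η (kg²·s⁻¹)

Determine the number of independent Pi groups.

3

There are 6 variables and 3 base dimensions (M, L, T).
The dimension matrix has rank 3.
Independent dimensionless groups: 6 − 3 = 3.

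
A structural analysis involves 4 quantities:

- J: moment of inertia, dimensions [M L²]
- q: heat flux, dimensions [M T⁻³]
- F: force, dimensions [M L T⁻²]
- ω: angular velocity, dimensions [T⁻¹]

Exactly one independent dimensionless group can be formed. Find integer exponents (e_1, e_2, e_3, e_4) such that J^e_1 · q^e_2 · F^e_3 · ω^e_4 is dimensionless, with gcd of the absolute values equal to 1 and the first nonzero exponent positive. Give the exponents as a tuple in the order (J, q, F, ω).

(1, 1, -2, 1)

M: e_1·(1) + e_2·(1) + e_3·(1) + e_4·(0) = 0
L: e_1·(2) + e_2·(0) + e_3·(1) + e_4·(0) = 0
T: e_1·(0) + e_2·(-3) + e_3·(-2) + e_4·(-1) = 0
Solving this homogeneous linear system for the smallest-integer solution (first nonzero entry positive) gives (1, 1, -2, 1).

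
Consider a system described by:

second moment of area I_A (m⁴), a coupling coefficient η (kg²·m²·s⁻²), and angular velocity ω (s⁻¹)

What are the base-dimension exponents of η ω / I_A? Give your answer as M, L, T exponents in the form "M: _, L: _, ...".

Collect each base-dimension exponent across the product:
  M: −(0) + (2) + (0) = 2
  L: −(4) + (2) + (0) = -2
  T: −(0) + (-2) + (-1) = -3
So the dimensions are [M² L⁻² T⁻³].

M: 2, L: -2, T: -3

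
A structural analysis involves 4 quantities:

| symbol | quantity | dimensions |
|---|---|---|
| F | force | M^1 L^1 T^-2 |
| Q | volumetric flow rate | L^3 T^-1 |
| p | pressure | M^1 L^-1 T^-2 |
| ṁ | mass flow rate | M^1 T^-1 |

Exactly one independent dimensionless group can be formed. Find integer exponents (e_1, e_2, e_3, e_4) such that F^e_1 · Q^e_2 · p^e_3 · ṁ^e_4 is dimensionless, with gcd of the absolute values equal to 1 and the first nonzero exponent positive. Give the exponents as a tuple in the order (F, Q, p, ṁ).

M: e_1·(1) + e_2·(0) + e_3·(1) + e_4·(1) = 0
L: e_1·(1) + e_2·(3) + e_3·(-1) + e_4·(0) = 0
T: e_1·(-2) + e_2·(-1) + e_3·(-2) + e_4·(-1) = 0
Solving this homogeneous linear system for the smallest-integer solution (first nonzero entry positive) gives (2, -1, -1, -1).

(2, -1, -1, -1)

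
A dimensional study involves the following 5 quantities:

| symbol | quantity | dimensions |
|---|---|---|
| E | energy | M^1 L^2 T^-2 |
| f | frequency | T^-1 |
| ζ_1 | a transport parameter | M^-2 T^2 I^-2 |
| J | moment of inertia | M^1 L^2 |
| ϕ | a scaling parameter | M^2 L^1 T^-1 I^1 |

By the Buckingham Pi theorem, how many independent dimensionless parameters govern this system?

There are 5 variables and 4 base dimensions (M, L, T, I).
The dimension matrix has rank 4.
Independent dimensionless groups: 5 − 4 = 1.

1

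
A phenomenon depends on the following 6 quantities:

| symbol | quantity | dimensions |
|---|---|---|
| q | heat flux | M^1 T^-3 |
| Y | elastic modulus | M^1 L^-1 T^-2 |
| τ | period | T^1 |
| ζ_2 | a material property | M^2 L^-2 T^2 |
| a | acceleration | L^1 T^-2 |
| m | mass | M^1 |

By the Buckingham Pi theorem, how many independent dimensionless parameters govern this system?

There are 6 variables and 3 base dimensions (M, L, T).
The dimension matrix has rank 3.
Independent dimensionless groups: 6 − 3 = 3.

3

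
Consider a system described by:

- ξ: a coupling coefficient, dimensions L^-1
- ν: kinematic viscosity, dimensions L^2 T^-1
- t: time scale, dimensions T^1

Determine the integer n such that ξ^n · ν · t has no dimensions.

Balance the L exponent: (-1)·n from ξ, plus (2) + (0) = 2 from the rest, must sum to zero.
−n + 2 = 0, so n = 2.

2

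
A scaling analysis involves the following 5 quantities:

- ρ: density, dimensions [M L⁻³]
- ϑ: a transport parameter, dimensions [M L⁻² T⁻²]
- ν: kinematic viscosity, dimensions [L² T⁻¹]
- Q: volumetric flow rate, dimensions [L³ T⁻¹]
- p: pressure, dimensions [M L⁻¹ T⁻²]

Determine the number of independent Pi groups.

There are 5 variables and 3 base dimensions (M, L, T).
The dimension matrix has rank 3.
Independent dimensionless groups: 5 − 3 = 2.

2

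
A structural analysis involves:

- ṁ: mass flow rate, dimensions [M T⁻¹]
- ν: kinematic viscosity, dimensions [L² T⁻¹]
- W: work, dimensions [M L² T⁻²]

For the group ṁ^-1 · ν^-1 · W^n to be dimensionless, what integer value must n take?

Balance the M exponent: (1)·n from W, plus −(1) − (0) = -1 from the rest, must sum to zero.
n − 1 = 0, so n = 1.

1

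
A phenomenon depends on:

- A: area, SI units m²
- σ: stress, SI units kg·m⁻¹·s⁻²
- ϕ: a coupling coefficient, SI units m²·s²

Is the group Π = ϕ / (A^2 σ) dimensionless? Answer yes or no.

Sum the exponent of each base dimension across the product:
  M: −2·[A]_M − [σ]_M + [ϕ]_M = −2·(0) − (1) + (0) = -1
  L: −2·[A]_L − [σ]_L + [ϕ]_L = −2·(2) − (-1) + (2) = -1
  T: −2·[A]_T − [σ]_T + [ϕ]_T = −2·(0) − (-2) + (2) = 4
Net dimensions [M⁻¹ L⁻¹ T⁴] ≠ [1] — not dimensionless.

no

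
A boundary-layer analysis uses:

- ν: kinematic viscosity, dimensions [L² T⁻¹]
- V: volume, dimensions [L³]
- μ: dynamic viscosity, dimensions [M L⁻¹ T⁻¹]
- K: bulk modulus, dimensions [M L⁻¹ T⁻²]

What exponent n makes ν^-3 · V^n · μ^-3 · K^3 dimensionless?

Balance the L exponent: (3)·n from V, plus −3·(2) − 3·(-1) + 3·(-1) = -6 from the rest, must sum to zero.
3n − 6 = 0, so n = 2.

2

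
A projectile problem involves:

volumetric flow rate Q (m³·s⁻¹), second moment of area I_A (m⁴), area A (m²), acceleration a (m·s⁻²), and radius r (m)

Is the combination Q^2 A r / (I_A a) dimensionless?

Sum the exponent of each base dimension across the product:
  L: 2·[Q]_L − [I_A]_L + [A]_L − [a]_L + [r]_L = 2·(3) − (4) + (2) − (1) + (1) = 4
  T: 2·[Q]_T − [I_A]_T + [A]_T − [a]_T + [r]_T = 2·(-1) − (0) + (0) − (-2) + (0) = 0
Net dimensions [L⁴] ≠ [1] — not dimensionless.

no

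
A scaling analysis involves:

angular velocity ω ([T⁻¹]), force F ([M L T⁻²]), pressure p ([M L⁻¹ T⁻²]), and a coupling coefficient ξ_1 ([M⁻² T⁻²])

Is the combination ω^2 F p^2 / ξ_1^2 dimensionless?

Sum the exponent of each base dimension across the product:
  M: 2·[ω]_M + [F]_M + 2·[p]_M − 2·[ξ_1]_M = 2·(0) + (1) + 2·(1) − 2·(-2) = 7
  L: 2·[ω]_L + [F]_L + 2·[p]_L − 2·[ξ_1]_L = 2·(0) + (1) + 2·(-1) − 2·(0) = -1
  T: 2·[ω]_T + [F]_T + 2·[p]_T − 2·[ξ_1]_T = 2·(-1) + (-2) + 2·(-2) − 2·(-2) = -4
Net dimensions [M⁷ L⁻¹ T⁻⁴] ≠ [1] — not dimensionless.

no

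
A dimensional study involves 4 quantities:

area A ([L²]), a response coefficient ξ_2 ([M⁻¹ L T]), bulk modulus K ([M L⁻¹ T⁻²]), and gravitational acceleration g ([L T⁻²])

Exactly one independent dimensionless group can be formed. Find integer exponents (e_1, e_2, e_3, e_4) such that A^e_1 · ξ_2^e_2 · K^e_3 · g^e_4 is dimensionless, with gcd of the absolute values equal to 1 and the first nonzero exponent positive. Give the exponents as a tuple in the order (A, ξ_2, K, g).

M: e_1·(0) + e_2·(-1) + e_3·(1) + e_4·(0) = 0
L: e_1·(2) + e_2·(1) + e_3·(-1) + e_4·(1) = 0
T: e_1·(0) + e_2·(1) + e_3·(-2) + e_4·(-2) = 0
Solving this homogeneous linear system for the smallest-integer solution (first nonzero entry positive) gives (1, 4, 4, -2).

(1, 4, 4, -2)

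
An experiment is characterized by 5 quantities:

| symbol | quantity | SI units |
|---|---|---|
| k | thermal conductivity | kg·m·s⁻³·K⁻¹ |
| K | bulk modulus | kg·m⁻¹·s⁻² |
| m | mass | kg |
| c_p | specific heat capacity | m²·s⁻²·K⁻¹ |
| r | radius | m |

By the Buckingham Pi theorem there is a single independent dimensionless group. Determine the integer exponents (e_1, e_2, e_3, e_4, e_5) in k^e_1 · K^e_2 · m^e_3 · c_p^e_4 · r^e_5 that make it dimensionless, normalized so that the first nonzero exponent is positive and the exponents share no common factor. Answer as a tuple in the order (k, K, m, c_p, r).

(2, -1, -1, -2, 1)

M: e_1·(1) + e_2·(1) + e_3·(1) + e_4·(0) + e_5·(0) = 0
L: e_1·(1) + e_2·(-1) + e_3·(0) + e_4·(2) + e_5·(1) = 0
T: e_1·(-3) + e_2·(-2) + e_3·(0) + e_4·(-2) + e_5·(0) = 0
Θ: e_1·(-1) + e_2·(0) + e_3·(0) + e_4·(-1) + e_5·(0) = 0
Solving this homogeneous linear system for the smallest-integer solution (first nonzero entry positive) gives (2, -1, -1, -2, 1).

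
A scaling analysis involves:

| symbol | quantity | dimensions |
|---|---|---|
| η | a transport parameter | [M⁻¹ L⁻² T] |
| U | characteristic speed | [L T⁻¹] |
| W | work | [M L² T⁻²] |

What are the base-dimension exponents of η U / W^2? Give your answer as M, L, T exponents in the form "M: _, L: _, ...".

M: -3, L: -5, T: 4

Collect each base-dimension exponent across the product:
  M: (-1) + (0) − 2·(1) = -3
  L: (-2) + (1) − 2·(2) = -5
  T: (1) + (-1) − 2·(-2) = 4
So the dimensions are [M⁻³ L⁻⁵ T⁴].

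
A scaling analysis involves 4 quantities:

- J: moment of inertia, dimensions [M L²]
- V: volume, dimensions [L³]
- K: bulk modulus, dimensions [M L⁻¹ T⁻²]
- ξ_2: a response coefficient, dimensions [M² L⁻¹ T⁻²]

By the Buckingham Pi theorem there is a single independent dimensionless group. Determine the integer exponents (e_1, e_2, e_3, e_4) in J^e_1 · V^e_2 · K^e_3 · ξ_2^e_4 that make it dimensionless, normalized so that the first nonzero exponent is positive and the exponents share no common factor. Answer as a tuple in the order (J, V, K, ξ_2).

(3, -2, 3, -3)

M: e_1·(1) + e_2·(0) + e_3·(1) + e_4·(2) = 0
L: e_1·(2) + e_2·(3) + e_3·(-1) + e_4·(-1) = 0
T: e_1·(0) + e_2·(0) + e_3·(-2) + e_4·(-2) = 0
Solving this homogeneous linear system for the smallest-integer solution (first nonzero entry positive) gives (3, -2, 3, -3).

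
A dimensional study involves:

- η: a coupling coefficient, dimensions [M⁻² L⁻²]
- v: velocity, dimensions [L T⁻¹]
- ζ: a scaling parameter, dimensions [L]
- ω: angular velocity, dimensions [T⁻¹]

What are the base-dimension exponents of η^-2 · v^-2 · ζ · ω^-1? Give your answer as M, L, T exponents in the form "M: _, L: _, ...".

M: 4, L: 3, T: 3

Collect each base-dimension exponent across the product:
  M: −2·(-2) − 2·(0) + (0) − (0) = 4
  L: −2·(-2) − 2·(1) + (1) − (0) = 3
  T: −2·(0) − 2·(-1) + (0) − (-1) = 3
So the dimensions are [M⁴ L³ T³].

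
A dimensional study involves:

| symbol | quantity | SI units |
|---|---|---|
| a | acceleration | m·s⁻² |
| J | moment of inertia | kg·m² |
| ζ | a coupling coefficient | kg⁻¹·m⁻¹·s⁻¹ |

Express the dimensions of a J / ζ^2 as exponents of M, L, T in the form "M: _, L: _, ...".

Collect each base-dimension exponent across the product:
  M: (0) + (1) − 2·(-1) = 3
  L: (1) + (2) − 2·(-1) = 5
  T: (-2) + (0) − 2·(-1) = 0
So the dimensions are [M³ L⁵].

M: 3, L: 5, T: 0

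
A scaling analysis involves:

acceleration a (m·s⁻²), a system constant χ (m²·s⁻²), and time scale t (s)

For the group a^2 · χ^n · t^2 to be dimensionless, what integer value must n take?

Balance the L exponent: (2)·n from χ, plus 2·(1) + 2·(0) = 2 from the rest, must sum to zero.
2n + 2 = 0, so n = -1.

-1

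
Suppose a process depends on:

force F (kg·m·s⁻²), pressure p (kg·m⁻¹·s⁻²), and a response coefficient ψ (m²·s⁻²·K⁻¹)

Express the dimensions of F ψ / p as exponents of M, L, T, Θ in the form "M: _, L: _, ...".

Collect each base-dimension exponent across the product:
  M: (1) − (1) + (0) = 0
  L: (1) − (-1) + (2) = 4
  T: (-2) − (-2) + (-2) = -2
  Θ: (0) − (0) + (-1) = -1
So the dimensions are [L⁴ T⁻² Θ⁻¹].

M: 0, L: 4, T: -2, Θ: -1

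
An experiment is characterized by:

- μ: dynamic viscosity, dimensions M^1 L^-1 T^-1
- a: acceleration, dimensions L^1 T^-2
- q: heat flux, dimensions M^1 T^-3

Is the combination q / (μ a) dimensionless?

yes

Sum the exponent of each base dimension across the product:
  M: −[μ]_M − [a]_M + [q]_M = −(1) − (0) + (1) = 0
  L: −[μ]_L − [a]_L + [q]_L = −(-1) − (1) + (0) = 0
  T: −[μ]_T − [a]_T + [q]_T = −(-1) − (-2) + (-3) = 0
All base exponents vanish — dimensionless.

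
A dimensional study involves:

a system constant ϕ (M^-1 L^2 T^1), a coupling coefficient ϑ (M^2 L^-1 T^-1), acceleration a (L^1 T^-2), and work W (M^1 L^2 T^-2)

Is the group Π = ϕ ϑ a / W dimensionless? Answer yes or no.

yes

Sum the exponent of each base dimension across the product:
  M: [ϕ]_M + [ϑ]_M + [a]_M − [W]_M = (-1) + (2) + (0) − (1) = 0
  L: [ϕ]_L + [ϑ]_L + [a]_L − [W]_L = (2) + (-1) + (1) − (2) = 0
  T: [ϕ]_T + [ϑ]_T + [a]_T − [W]_T = (1) + (-1) + (-2) − (-2) = 0
All base exponents vanish — dimensionless.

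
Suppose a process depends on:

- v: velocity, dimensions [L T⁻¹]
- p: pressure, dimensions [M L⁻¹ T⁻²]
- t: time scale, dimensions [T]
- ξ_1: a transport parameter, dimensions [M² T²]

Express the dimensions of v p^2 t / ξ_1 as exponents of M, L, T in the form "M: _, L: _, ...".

M: 0, L: -1, T: -6

Collect each base-dimension exponent across the product:
  M: (0) + 2·(1) + (0) − (2) = 0
  L: (1) + 2·(-1) + (0) − (0) = -1
  T: (-1) + 2·(-2) + (1) − (2) = -6
So the dimensions are [L⁻¹ T⁻⁶].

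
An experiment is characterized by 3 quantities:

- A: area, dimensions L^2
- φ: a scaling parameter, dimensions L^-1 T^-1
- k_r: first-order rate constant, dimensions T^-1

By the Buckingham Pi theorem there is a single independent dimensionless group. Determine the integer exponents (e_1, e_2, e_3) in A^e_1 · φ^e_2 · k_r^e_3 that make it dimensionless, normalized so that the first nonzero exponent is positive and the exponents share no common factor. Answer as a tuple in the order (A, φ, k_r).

L: e_1·(2) + e_2·(-1) + e_3·(0) = 0
T: e_1·(0) + e_2·(-1) + e_3·(-1) = 0
Solving this homogeneous linear system for the smallest-integer solution (first nonzero entry positive) gives (1, 2, -2).

(1, 2, -2)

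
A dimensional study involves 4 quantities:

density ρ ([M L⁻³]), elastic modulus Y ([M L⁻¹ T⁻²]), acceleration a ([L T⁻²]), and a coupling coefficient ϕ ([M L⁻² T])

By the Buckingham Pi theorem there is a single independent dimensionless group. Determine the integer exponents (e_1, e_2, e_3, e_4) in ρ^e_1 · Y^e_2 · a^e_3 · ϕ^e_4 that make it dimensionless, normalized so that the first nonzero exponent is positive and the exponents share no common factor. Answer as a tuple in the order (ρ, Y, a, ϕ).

M: e_1·(1) + e_2·(1) + e_3·(0) + e_4·(1) = 0
L: e_1·(-3) + e_2·(-1) + e_3·(1) + e_4·(-2) = 0
T: e_1·(0) + e_2·(-2) + e_3·(-2) + e_4·(1) = 0
Solving this homogeneous linear system for the smallest-integer solution (first nonzero entry positive) gives (1, -3, 4, 2).

(1, -3, 4, 2)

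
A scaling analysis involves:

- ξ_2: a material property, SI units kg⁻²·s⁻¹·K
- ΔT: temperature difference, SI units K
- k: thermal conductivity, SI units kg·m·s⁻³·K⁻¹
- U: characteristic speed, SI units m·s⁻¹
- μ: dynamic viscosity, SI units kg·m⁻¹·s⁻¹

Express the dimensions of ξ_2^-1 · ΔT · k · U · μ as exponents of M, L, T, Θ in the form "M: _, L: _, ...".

Collect each base-dimension exponent across the product:
  M: −(-2) + (0) + (1) + (0) + (1) = 4
  L: −(0) + (0) + (1) + (1) + (-1) = 1
  T: −(-1) + (0) + (-3) + (-1) + (-1) = -4
  Θ: −(1) + (1) + (-1) + (0) + (0) = -1
So the dimensions are [M⁴ L T⁻⁴ Θ⁻¹].

M: 4, L: 1, T: -4, Θ: -1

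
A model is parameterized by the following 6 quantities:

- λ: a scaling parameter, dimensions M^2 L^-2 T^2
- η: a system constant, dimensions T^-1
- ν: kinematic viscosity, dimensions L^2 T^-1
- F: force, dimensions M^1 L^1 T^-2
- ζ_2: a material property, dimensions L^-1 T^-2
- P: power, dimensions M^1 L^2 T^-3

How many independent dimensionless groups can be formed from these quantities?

3

There are 6 variables and 3 base dimensions (M, L, T).
The dimension matrix has rank 3.
Independent dimensionless groups: 6 − 3 = 3.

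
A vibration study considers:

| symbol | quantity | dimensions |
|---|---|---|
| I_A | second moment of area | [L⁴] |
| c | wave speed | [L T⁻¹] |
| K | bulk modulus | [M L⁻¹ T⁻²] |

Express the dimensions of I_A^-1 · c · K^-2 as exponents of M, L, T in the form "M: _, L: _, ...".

M: -2, L: -1, T: 3

Collect each base-dimension exponent across the product:
  M: −(0) + (0) − 2·(1) = -2
  L: −(4) + (1) − 2·(-1) = -1
  T: −(0) + (-1) − 2·(-2) = 3
So the dimensions are [M⁻² L⁻¹ T³].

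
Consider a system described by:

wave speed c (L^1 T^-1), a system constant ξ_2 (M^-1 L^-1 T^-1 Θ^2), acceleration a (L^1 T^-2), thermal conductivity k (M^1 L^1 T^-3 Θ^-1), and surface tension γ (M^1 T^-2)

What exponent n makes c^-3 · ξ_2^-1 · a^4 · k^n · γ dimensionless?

-2

Balance the M exponent: (1)·n from k, plus −3·(0) − (-1) + 4·(0) + (1) = 2 from the rest, must sum to zero.
n + 2 = 0, so n = -2.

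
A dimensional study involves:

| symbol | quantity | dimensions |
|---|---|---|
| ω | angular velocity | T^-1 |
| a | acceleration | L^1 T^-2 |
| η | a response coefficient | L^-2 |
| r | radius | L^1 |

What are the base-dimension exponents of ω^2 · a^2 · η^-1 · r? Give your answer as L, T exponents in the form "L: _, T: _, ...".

Collect each base-dimension exponent across the product:
  L: 2·(0) + 2·(1) − (-2) + (1) = 5
  T: 2·(-1) + 2·(-2) − (0) + (0) = -6
So the dimensions are [L⁵ T⁻⁶].

L: 5, T: -6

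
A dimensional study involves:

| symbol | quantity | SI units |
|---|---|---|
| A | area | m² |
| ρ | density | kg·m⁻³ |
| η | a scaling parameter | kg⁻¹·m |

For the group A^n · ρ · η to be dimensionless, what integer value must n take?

1

Balance the L exponent: (2)·n from A, plus (-3) + (1) = -2 from the rest, must sum to zero.
2n − 2 = 0, so n = 1.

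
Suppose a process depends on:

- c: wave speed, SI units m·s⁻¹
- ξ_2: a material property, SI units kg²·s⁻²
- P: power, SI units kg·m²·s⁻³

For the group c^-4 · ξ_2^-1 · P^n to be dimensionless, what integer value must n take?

Balance the M exponent: (1)·n from P, plus −4·(0) − (2) = -2 from the rest, must sum to zero.
n − 2 = 0, so n = 2.

2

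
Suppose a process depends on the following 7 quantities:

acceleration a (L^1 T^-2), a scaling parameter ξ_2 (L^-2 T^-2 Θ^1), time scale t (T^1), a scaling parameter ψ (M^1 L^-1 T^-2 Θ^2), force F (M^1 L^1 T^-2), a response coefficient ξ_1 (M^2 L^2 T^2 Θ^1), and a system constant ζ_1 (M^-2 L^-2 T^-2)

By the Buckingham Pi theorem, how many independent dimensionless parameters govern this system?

There are 7 variables and 4 base dimensions (M, L, T, Θ).
The dimension matrix has rank 4.
Independent dimensionless groups: 7 − 4 = 3.

3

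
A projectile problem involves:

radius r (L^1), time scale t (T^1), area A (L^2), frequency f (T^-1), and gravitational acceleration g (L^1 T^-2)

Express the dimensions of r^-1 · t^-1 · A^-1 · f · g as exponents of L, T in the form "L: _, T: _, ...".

Collect each base-dimension exponent across the product:
  L: −(1) − (0) − (2) + (0) + (1) = -2
  T: −(0) − (1) − (0) + (-1) + (-2) = -4
So the dimensions are [L⁻² T⁻⁴].

L: -2, T: -4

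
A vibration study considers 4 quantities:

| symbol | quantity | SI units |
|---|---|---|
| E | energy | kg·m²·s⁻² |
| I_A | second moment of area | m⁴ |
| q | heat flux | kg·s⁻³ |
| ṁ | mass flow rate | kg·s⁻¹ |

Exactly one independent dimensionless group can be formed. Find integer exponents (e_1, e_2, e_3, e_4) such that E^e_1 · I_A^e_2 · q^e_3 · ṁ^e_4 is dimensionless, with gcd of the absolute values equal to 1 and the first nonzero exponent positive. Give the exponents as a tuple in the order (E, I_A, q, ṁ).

M: e_1·(1) + e_2·(0) + e_3·(1) + e_4·(1) = 0
L: e_1·(2) + e_2·(4) + e_3·(0) + e_4·(0) = 0
T: e_1·(-2) + e_2·(0) + e_3·(-3) + e_4·(-1) = 0
Solving this homogeneous linear system for the smallest-integer solution (first nonzero entry positive) gives (2, -1, -1, -1).

(2, -1, -1, -1)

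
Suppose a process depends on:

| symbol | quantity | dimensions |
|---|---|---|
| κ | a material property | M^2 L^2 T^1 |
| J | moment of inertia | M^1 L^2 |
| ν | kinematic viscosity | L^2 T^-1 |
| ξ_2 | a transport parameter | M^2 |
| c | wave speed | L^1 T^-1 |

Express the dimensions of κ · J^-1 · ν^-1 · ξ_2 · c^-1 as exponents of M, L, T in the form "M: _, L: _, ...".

M: 3, L: -3, T: 3

Collect each base-dimension exponent across the product:
  M: (2) − (1) − (0) + (2) − (0) = 3
  L: (2) − (2) − (2) + (0) − (1) = -3
  T: (1) − (0) − (-1) + (0) − (-1) = 3
So the dimensions are [M³ L⁻³ T³].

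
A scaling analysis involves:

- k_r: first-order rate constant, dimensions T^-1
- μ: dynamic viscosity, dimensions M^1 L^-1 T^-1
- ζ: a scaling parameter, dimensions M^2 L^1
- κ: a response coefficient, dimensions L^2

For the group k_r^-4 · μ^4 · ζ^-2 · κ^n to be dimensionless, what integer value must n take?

Balance the L exponent: (2)·n from κ, plus −4·(0) + 4·(-1) − 2·(1) = -6 from the rest, must sum to zero.
2n − 6 = 0, so n = 3.

3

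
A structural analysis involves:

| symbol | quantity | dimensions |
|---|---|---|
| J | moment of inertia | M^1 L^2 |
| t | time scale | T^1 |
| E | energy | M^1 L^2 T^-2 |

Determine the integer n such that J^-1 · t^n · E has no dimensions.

Balance the T exponent: (1)·n from t, plus −(0) + (-2) = -2 from the rest, must sum to zero.
n − 2 = 0, so n = 2.

2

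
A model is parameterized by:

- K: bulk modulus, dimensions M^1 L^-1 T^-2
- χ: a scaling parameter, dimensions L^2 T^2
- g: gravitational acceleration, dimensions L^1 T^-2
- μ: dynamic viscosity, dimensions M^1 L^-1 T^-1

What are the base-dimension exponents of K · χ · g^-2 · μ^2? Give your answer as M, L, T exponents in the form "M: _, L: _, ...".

Collect each base-dimension exponent across the product:
  M: (1) + (0) − 2·(0) + 2·(1) = 3
  L: (-1) + (2) − 2·(1) + 2·(-1) = -3
  T: (-2) + (2) − 2·(-2) + 2·(-1) = 2
So the dimensions are [M³ L⁻³ T²].

M: 3, L: -3, T: 2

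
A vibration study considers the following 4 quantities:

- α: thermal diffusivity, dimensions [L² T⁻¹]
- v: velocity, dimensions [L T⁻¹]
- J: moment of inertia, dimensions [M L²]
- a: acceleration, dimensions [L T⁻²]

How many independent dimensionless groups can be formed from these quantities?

There are 4 variables and 3 base dimensions (M, L, T).
The dimension matrix has rank 3.
Independent dimensionless groups: 4 − 3 = 1.

1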